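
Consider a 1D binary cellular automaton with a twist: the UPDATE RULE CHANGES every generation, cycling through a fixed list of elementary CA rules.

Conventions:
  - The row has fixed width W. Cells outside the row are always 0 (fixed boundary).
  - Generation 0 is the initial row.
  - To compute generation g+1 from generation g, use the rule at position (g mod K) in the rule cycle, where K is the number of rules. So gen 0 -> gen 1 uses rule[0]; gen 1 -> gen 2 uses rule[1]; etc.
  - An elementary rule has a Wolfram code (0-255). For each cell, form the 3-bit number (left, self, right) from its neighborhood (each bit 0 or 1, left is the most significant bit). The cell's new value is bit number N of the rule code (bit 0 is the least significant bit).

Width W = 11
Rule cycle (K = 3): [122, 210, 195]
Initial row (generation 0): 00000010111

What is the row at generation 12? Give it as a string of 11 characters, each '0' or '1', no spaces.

Gen 0: 00000010111
Gen 1 (rule 122): 00000101101
Gen 2 (rule 210): 00001000100
Gen 3 (rule 195): 11110011001
Gen 4 (rule 122): 10011111110
Gen 5 (rule 210): 01101111111
Gen 6 (rule 195): 10100111111
Gen 7 (rule 122): 01011100001
Gen 8 (rule 210): 10001110010
Gen 9 (rule 195): 00110110100
Gen 10 (rule 122): 01111111010
Gen 11 (rule 210): 10111111001
Gen 12 (rule 195): 00011111010

Answer: 00011111010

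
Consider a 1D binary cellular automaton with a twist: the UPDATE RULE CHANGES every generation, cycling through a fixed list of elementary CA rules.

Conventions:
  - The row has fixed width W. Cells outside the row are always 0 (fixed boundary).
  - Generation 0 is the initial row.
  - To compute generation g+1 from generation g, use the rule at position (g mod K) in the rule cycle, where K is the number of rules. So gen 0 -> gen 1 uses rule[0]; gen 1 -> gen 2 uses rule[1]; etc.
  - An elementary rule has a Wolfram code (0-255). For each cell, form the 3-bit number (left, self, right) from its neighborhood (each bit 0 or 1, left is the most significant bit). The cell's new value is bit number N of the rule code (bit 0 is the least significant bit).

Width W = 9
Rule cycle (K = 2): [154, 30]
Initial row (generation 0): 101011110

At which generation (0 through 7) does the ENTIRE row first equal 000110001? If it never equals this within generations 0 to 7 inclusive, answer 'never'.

Answer: 2

Derivation:
Gen 0: 101011110
Gen 1 (rule 154): 000011101
Gen 2 (rule 30): 000110001
Gen 3 (rule 154): 001101010
Gen 4 (rule 30): 011001011
Gen 5 (rule 154): 110110010
Gen 6 (rule 30): 100101111
Gen 7 (rule 154): 011001110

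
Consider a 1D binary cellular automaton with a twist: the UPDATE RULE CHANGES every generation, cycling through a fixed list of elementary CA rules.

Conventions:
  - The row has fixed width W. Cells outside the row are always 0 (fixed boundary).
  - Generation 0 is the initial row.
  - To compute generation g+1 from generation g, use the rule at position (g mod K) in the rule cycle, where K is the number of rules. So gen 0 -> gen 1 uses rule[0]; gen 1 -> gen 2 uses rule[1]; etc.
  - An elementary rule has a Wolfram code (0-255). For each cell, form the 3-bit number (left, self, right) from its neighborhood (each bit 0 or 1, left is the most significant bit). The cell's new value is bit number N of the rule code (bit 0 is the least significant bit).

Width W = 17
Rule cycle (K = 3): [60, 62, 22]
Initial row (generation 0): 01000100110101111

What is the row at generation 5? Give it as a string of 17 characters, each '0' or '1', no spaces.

Gen 0: 01000100110101111
Gen 1 (rule 60): 01100110101111000
Gen 2 (rule 62): 11011101111000100
Gen 3 (rule 22): 00000000000101110
Gen 4 (rule 60): 00000000000111001
Gen 5 (rule 62): 00000000001100111

Answer: 00000000001100111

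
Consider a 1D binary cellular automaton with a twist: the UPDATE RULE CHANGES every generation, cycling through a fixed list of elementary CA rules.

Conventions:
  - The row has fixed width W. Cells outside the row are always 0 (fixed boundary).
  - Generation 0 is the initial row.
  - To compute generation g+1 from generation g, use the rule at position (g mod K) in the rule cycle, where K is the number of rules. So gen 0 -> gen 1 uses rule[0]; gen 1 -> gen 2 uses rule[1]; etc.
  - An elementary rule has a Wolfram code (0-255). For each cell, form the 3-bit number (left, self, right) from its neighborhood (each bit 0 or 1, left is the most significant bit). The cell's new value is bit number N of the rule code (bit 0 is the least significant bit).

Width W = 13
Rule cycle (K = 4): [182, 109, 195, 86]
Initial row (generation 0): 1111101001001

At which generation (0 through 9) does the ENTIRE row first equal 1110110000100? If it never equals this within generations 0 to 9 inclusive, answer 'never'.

Answer: never

Derivation:
Gen 0: 1111101001001
Gen 1 (rule 182): 0111011111111
Gen 2 (rule 109): 0101110000001
Gen 3 (rule 195): 1000110111110
Gen 4 (rule 86): 1101010000011
Gen 5 (rule 182): 0011111000100
Gen 6 (rule 109): 1010001010101
Gen 7 (rule 195): 0000110000000
Gen 8 (rule 86): 0001011000000
Gen 9 (rule 182): 0011100100000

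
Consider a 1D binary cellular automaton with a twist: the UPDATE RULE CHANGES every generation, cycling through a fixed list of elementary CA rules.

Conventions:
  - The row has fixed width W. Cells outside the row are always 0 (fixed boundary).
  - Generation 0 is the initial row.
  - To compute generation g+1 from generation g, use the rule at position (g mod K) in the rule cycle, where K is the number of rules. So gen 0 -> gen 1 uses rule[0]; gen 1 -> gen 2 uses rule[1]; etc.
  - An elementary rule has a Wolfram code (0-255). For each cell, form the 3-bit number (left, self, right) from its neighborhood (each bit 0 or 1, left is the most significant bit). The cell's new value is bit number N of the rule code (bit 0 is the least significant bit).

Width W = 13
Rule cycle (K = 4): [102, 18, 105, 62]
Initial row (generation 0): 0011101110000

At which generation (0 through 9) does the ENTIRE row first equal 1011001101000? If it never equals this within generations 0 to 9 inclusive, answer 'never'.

Answer: 2

Derivation:
Gen 0: 0011101110000
Gen 1 (rule 102): 0100110010000
Gen 2 (rule 18): 1011001101000
Gen 3 (rule 105): 0111001110011
Gen 4 (rule 62): 1100111001110
Gen 5 (rule 102): 0101001010010
Gen 6 (rule 18): 1000110001101
Gen 7 (rule 105): 0010110101110
Gen 8 (rule 62): 0111101111001
Gen 9 (rule 102): 1000110001011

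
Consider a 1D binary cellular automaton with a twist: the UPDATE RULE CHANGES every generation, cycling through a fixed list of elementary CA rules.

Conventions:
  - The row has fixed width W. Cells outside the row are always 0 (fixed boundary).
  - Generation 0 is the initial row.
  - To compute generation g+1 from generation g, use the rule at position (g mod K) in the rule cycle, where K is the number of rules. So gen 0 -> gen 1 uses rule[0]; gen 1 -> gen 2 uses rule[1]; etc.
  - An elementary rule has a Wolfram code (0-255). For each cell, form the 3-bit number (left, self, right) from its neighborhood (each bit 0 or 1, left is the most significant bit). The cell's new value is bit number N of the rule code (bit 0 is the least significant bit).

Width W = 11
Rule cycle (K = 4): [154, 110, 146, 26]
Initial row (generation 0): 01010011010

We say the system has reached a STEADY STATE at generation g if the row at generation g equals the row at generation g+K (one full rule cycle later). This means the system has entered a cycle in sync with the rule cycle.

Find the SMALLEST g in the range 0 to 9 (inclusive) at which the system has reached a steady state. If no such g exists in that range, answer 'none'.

Answer: 1

Derivation:
Gen 0: 01010011010
Gen 1 (rule 154): 10001110001
Gen 2 (rule 110): 10011010011
Gen 3 (rule 146): 01100001100
Gen 4 (rule 26): 11010011010
Gen 5 (rule 154): 10001110001
Gen 6 (rule 110): 10011010011
Gen 7 (rule 146): 01100001100
Gen 8 (rule 26): 11010011010
Gen 9 (rule 154): 10001110001
Gen 10 (rule 110): 10011010011
Gen 11 (rule 146): 01100001100
Gen 12 (rule 26): 11010011010
Gen 13 (rule 154): 10001110001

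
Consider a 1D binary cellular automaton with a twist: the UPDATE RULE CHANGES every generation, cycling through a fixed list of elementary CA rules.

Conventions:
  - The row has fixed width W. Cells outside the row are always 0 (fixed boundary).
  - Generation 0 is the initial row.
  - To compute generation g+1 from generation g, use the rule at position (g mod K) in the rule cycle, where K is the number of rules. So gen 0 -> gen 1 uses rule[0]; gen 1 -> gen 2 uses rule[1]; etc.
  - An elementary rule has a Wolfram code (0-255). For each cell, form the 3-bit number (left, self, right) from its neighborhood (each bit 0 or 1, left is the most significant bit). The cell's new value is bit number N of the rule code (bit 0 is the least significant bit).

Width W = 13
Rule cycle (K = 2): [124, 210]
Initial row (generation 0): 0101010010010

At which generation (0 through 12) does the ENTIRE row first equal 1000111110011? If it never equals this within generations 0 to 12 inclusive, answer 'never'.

Gen 0: 0101010010010
Gen 1 (rule 124): 0111111011011
Gen 2 (rule 210): 1011111001001
Gen 3 (rule 124): 1110001101101
Gen 4 (rule 210): 0111010100100
Gen 5 (rule 124): 0101111110110
Gen 6 (rule 210): 1000111110011
Gen 7 (rule 124): 1100100011011
Gen 8 (rule 210): 0111010101001
Gen 9 (rule 124): 0101111111101
Gen 10 (rule 210): 1000111111100
Gen 11 (rule 124): 1100100000110
Gen 12 (rule 210): 0111010001011

Answer: 6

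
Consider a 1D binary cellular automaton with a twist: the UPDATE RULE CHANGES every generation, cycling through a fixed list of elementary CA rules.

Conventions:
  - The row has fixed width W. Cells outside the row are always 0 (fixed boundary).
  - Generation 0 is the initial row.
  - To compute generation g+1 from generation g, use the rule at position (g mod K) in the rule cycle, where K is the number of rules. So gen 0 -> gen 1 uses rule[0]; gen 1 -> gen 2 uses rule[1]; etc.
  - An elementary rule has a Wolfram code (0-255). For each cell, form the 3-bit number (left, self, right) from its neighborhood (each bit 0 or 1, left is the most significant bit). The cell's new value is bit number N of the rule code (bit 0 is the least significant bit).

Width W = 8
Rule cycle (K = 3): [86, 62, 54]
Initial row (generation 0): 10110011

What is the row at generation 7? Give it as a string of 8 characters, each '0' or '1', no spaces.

Answer: 11100101

Derivation:
Gen 0: 10110011
Gen 1 (rule 86): 10011101
Gen 2 (rule 62): 11110011
Gen 3 (rule 54): 00001100
Gen 4 (rule 86): 00010110
Gen 5 (rule 62): 00111101
Gen 6 (rule 54): 01000011
Gen 7 (rule 86): 11100101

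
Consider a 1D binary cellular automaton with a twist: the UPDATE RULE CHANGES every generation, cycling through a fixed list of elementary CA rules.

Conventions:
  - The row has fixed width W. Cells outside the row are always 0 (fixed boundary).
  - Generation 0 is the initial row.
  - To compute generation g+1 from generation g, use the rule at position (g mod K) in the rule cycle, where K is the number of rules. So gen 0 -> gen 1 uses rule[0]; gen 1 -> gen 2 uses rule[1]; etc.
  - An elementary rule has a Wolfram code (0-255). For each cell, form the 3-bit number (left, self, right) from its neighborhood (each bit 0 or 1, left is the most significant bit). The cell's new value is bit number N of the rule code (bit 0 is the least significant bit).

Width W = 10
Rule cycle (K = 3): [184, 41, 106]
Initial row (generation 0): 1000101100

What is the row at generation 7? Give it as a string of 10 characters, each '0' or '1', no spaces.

Answer: 1010101001

Derivation:
Gen 0: 1000101100
Gen 1 (rule 184): 0100011010
Gen 2 (rule 41): 0001010100
Gen 3 (rule 106): 0010101000
Gen 4 (rule 184): 0001010100
Gen 5 (rule 41): 1100101001
Gen 6 (rule 106): 1101010010
Gen 7 (rule 184): 1010101001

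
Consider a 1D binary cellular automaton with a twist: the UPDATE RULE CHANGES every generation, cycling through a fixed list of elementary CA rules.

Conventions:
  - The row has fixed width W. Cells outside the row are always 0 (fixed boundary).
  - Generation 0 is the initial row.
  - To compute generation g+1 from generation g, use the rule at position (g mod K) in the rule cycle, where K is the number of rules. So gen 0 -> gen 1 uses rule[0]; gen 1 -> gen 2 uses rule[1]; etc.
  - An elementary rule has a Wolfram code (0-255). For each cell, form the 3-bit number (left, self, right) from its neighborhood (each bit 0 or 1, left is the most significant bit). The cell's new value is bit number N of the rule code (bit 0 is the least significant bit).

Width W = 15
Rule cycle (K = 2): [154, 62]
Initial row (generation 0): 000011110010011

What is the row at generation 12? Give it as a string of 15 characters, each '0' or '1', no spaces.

Gen 0: 000011110010011
Gen 1 (rule 154): 000111101101110
Gen 2 (rule 62): 001100011011001
Gen 3 (rule 154): 011010110010110
Gen 4 (rule 62): 110111101111101
Gen 5 (rule 154): 100111001111000
Gen 6 (rule 62): 111100111000100
Gen 7 (rule 154): 111011110101010
Gen 8 (rule 62): 100110001111111
Gen 9 (rule 154): 011101011111110
Gen 10 (rule 62): 110011110000001
Gen 11 (rule 154): 101111101000010
Gen 12 (rule 62): 111000011100111

Answer: 111000011100111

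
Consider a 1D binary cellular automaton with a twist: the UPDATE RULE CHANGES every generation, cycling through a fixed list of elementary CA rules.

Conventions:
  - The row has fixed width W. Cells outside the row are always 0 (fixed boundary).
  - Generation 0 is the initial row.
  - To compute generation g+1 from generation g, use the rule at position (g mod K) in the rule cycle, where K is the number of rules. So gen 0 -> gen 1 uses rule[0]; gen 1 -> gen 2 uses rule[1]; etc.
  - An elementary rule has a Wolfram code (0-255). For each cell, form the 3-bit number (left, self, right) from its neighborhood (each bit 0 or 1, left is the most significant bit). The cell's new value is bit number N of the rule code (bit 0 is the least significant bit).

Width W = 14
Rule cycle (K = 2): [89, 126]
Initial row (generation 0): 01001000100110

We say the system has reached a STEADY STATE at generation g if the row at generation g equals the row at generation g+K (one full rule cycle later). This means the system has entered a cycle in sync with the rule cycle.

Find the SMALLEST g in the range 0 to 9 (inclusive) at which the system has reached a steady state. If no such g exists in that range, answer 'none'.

Gen 0: 01001000100110
Gen 1 (rule 89): 00100110010111
Gen 2 (rule 126): 01111111111101
Gen 3 (rule 89): 01000000000100
Gen 4 (rule 126): 11100000001110
Gen 5 (rule 89): 10111111101011
Gen 6 (rule 126): 11100000111111
Gen 7 (rule 89): 10111110100001
Gen 8 (rule 126): 11100011110011
Gen 9 (rule 89): 10111010011011
Gen 10 (rule 126): 11101111111111
Gen 11 (rule 89): 10101000000001

Answer: none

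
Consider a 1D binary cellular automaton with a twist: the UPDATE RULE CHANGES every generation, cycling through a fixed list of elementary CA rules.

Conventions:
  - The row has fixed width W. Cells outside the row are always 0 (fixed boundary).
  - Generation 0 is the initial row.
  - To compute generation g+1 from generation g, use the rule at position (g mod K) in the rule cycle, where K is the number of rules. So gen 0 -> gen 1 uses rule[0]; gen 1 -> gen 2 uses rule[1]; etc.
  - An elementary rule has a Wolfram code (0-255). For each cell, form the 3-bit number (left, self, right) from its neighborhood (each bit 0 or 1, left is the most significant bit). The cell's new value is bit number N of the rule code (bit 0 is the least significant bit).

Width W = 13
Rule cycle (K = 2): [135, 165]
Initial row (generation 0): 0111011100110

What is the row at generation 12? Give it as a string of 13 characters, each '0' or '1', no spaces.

Gen 0: 0111011100110
Gen 1 (rule 135): 1010001001000
Gen 2 (rule 165): 1110101001011
Gen 3 (rule 135): 0100101011000
Gen 4 (rule 165): 0100111100011
Gen 5 (rule 135): 1101011001100
Gen 6 (rule 165): 0011100000001
Gen 7 (rule 135): 1101001111111
Gen 8 (rule 165): 0011000111110
Gen 9 (rule 135): 1100011011100
Gen 10 (rule 165): 0001000101001
Gen 11 (rule 135): 1111011101011
Gen 12 (rule 165): 0110101011100

Answer: 0110101011100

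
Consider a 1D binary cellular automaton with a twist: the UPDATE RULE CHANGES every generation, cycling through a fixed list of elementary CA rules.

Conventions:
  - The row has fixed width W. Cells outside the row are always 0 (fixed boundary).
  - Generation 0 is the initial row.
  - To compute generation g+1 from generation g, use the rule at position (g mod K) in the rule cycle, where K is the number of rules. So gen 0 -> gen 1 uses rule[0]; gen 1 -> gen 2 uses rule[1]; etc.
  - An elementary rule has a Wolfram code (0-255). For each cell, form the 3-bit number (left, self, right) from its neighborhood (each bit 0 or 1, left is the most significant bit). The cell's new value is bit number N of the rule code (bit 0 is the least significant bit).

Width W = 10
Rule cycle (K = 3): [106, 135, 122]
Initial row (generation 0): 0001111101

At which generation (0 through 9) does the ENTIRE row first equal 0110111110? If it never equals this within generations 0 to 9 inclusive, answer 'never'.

Answer: 6

Derivation:
Gen 0: 0001111101
Gen 1 (rule 106): 0011000110
Gen 2 (rule 135): 1100011000
Gen 3 (rule 122): 1110111100
Gen 4 (rule 106): 1011100100
Gen 5 (rule 135): 1001001101
Gen 6 (rule 122): 0110111110
Gen 7 (rule 106): 1111100010
Gen 8 (rule 135): 0111001110
Gen 9 (rule 122): 1101111011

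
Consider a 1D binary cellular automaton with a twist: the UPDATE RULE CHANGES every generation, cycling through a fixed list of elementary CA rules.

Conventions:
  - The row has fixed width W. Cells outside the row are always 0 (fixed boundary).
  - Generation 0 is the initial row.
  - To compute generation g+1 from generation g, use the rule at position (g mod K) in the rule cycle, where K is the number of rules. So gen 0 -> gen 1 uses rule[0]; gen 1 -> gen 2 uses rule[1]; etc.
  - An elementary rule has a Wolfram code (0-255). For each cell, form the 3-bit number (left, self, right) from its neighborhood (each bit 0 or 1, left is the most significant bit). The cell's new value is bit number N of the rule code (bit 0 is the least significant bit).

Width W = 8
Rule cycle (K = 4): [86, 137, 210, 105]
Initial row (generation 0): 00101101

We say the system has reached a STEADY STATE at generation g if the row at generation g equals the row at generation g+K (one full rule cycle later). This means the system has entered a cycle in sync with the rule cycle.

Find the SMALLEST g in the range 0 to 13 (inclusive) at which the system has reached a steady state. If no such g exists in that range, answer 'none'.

Answer: 6

Derivation:
Gen 0: 00101101
Gen 1 (rule 86): 01100101
Gen 2 (rule 137): 01000000
Gen 3 (rule 210): 10100000
Gen 4 (rule 105): 01001111
Gen 5 (rule 86): 11110001
Gen 6 (rule 137): 11100100
Gen 7 (rule 210): 01111010
Gen 8 (rule 105): 01001100
Gen 9 (rule 86): 11110110
Gen 10 (rule 137): 11100100
Gen 11 (rule 210): 01111010
Gen 12 (rule 105): 01001100
Gen 13 (rule 86): 11110110
Gen 14 (rule 137): 11100100
Gen 15 (rule 210): 01111010
Gen 16 (rule 105): 01001100
Gen 17 (rule 86): 11110110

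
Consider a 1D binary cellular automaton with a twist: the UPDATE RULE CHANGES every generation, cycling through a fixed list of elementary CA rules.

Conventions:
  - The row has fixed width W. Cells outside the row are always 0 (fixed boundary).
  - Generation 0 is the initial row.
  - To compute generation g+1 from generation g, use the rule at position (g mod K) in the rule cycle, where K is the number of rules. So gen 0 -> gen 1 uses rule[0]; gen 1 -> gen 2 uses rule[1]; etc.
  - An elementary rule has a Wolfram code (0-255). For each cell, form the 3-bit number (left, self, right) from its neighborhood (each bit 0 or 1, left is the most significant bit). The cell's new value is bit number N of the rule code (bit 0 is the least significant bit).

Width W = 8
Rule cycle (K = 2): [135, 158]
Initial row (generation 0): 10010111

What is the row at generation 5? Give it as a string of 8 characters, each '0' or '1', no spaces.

Gen 0: 10010111
Gen 1 (rule 135): 10110010
Gen 2 (rule 158): 10101111
Gen 3 (rule 135): 10100110
Gen 4 (rule 158): 10111101
Gen 5 (rule 135): 10011001

Answer: 10011001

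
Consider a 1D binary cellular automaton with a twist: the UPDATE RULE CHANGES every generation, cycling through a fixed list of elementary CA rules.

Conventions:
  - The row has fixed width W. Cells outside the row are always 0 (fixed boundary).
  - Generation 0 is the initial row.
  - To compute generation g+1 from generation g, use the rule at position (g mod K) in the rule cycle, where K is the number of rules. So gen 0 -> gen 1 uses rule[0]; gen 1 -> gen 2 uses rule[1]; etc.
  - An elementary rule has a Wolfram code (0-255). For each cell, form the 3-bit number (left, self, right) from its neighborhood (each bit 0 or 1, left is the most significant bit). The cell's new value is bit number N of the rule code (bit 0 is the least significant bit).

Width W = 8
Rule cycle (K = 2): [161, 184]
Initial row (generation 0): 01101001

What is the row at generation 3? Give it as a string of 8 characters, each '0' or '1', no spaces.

Answer: 11100011

Derivation:
Gen 0: 01101001
Gen 1 (rule 161): 00010000
Gen 2 (rule 184): 00001000
Gen 3 (rule 161): 11100011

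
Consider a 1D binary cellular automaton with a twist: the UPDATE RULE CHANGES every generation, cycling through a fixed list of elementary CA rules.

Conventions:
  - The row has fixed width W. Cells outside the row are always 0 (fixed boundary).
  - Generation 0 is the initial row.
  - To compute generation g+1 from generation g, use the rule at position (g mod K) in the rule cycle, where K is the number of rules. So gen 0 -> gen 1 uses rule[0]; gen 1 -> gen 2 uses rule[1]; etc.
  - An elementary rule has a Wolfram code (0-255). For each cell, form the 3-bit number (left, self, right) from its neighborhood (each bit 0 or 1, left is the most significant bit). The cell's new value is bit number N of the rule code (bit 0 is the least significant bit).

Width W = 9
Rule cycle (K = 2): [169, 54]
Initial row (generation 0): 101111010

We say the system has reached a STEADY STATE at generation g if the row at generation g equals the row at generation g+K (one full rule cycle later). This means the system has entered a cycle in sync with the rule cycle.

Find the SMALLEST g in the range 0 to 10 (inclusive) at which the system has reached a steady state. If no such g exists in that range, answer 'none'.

Gen 0: 101111010
Gen 1 (rule 169): 011110100
Gen 2 (rule 54): 100001110
Gen 3 (rule 169): 001101100
Gen 4 (rule 54): 010010010
Gen 5 (rule 169): 000000000
Gen 6 (rule 54): 000000000
Gen 7 (rule 169): 111111111
Gen 8 (rule 54): 000000000
Gen 9 (rule 169): 111111111
Gen 10 (rule 54): 000000000
Gen 11 (rule 169): 111111111
Gen 12 (rule 54): 000000000

Answer: 6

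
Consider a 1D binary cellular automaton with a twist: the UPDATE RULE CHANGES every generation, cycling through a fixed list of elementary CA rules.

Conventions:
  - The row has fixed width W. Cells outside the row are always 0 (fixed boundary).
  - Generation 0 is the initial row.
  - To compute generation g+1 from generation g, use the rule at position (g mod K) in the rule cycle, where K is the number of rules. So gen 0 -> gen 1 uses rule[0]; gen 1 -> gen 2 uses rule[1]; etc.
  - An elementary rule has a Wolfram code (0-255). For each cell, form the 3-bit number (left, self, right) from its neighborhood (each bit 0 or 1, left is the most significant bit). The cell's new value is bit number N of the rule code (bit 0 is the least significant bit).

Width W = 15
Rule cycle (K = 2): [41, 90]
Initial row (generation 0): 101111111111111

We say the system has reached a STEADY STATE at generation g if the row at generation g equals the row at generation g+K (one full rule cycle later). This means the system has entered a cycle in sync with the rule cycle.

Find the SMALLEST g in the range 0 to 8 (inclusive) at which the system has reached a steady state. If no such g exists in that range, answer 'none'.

Gen 0: 101111111111111
Gen 1 (rule 41): 011000000000000
Gen 2 (rule 90): 111100000000000
Gen 3 (rule 41): 100001111111111
Gen 4 (rule 90): 010011000000001
Gen 5 (rule 41): 000010011111100
Gen 6 (rule 90): 000101110000110
Gen 7 (rule 41): 110011000110100
Gen 8 (rule 90): 111111101110010
Gen 9 (rule 41): 100000011000000
Gen 10 (rule 90): 010000111100000

Answer: none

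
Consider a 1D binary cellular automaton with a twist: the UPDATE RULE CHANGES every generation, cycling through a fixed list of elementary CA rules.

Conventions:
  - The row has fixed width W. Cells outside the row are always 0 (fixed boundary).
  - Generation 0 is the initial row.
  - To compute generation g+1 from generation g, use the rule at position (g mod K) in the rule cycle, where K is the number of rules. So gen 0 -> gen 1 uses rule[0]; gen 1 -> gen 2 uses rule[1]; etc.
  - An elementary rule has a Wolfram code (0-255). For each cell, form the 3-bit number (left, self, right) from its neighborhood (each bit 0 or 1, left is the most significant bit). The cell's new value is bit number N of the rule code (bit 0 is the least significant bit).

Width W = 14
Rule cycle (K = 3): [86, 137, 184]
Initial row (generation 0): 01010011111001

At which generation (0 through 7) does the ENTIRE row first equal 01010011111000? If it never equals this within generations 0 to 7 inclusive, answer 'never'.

Answer: never

Derivation:
Gen 0: 01010011111001
Gen 1 (rule 86): 11011100001111
Gen 2 (rule 137): 10011001101110
Gen 3 (rule 184): 01010101011101
Gen 4 (rule 86): 11010101000101
Gen 5 (rule 137): 10000000010000
Gen 6 (rule 184): 01000000001000
Gen 7 (rule 86): 11100000011100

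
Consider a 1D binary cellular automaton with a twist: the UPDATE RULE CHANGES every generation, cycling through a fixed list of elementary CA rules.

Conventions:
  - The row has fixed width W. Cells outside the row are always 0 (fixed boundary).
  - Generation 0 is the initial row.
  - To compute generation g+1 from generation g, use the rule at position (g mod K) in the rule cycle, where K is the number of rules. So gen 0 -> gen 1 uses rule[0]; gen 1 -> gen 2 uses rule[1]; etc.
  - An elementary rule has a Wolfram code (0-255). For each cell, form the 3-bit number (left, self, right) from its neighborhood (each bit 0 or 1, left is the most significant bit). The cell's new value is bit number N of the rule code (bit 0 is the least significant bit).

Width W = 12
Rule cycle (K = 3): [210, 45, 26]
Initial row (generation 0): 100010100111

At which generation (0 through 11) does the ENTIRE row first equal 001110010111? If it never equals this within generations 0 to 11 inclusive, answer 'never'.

Gen 0: 100010100111
Gen 1 (rule 210): 010100011011
Gen 2 (rule 45): 011101010110
Gen 3 (rule 26): 110000000101
Gen 4 (rule 210): 011000001000
Gen 5 (rule 45): 010011101011
Gen 6 (rule 26): 101110000010
Gen 7 (rule 210): 000111000101
Gen 8 (rule 45): 110100010111
Gen 9 (rule 26): 100010100100
Gen 10 (rule 210): 010100011010
Gen 11 (rule 45): 011101010110

Answer: never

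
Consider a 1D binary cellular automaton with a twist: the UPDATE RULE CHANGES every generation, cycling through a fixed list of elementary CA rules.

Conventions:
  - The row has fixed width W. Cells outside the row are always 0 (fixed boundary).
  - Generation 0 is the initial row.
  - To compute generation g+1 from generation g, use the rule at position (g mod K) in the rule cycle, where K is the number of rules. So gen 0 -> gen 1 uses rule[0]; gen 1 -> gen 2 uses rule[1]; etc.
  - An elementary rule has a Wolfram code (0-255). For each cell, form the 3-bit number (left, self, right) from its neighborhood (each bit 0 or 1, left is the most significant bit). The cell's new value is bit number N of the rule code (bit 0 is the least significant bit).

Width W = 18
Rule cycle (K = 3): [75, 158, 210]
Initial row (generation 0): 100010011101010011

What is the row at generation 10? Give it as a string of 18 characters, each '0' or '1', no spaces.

Answer: 111110100101010111

Derivation:
Gen 0: 100010011101010011
Gen 1 (rule 75): 001100110100000111
Gen 2 (rule 158): 011011100110001110
Gen 3 (rule 210): 101001111011010111
Gen 4 (rule 75): 000011001011000101
Gen 5 (rule 158): 000110111010101101
Gen 6 (rule 210): 001010011000000100
Gen 7 (rule 75): 110000111011111001
Gen 8 (rule 158): 101001110011110111
Gen 9 (rule 210): 000110111101110011
Gen 10 (rule 75): 111110100101010111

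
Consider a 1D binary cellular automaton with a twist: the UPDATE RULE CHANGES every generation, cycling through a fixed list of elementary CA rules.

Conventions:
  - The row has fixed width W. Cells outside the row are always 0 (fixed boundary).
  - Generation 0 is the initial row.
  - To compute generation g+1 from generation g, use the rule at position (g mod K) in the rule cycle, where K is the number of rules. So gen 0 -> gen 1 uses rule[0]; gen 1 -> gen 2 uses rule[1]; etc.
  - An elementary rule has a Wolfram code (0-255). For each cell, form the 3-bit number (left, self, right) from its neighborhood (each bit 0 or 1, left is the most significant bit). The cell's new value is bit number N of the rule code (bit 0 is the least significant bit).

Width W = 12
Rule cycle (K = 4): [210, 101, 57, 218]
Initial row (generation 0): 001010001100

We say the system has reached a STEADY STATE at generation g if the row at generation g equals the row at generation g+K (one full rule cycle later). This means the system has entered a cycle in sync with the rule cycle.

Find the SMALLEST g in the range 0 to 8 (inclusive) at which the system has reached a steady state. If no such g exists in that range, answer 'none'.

Answer: none

Derivation:
Gen 0: 001010001100
Gen 1 (rule 210): 010001010110
Gen 2 (rule 101): 010101111010
Gen 3 (rule 57): 001011000101
Gen 4 (rule 218): 010011101000
Gen 5 (rule 210): 101101100100
Gen 6 (rule 101): 110110100101
Gen 7 (rule 57): 101101010010
Gen 8 (rule 218): 001100001101
Gen 9 (rule 210): 010110010100
Gen 10 (rule 101): 011010011101
Gen 11 (rule 57): 010101010010
Gen 12 (rule 218): 100000001101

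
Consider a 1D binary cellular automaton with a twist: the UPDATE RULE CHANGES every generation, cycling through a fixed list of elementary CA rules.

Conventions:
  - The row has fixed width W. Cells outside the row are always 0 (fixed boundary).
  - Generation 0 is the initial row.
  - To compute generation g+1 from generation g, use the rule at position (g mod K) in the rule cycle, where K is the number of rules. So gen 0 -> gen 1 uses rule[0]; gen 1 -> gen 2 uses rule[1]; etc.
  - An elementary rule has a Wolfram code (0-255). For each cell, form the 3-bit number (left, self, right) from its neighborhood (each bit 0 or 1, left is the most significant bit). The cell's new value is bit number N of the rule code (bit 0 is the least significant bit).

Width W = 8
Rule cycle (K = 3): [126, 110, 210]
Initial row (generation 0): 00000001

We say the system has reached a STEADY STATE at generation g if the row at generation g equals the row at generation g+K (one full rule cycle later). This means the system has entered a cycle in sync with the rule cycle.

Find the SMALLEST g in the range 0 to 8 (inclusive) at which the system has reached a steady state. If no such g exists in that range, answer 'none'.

Gen 0: 00000001
Gen 1 (rule 126): 00000011
Gen 2 (rule 110): 00000111
Gen 3 (rule 210): 00001011
Gen 4 (rule 126): 00011111
Gen 5 (rule 110): 00110001
Gen 6 (rule 210): 01011010
Gen 7 (rule 126): 11111111
Gen 8 (rule 110): 10000001
Gen 9 (rule 210): 01000010
Gen 10 (rule 126): 11100111
Gen 11 (rule 110): 10101101

Answer: none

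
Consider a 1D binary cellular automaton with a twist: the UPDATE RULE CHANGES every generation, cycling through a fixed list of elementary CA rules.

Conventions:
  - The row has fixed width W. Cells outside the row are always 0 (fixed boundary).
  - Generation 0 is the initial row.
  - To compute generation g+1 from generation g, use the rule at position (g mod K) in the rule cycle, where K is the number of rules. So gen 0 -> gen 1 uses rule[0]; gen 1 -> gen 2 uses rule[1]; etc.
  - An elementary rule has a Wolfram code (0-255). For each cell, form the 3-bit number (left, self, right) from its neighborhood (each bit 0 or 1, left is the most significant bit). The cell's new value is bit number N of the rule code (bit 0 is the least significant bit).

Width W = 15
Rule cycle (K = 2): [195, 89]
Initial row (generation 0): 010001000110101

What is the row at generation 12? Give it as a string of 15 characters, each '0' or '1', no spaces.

Answer: 001000100101001

Derivation:
Gen 0: 010001000110101
Gen 1 (rule 195): 100110011010000
Gen 2 (rule 89): 010111011001111
Gen 3 (rule 195): 100011001010111
Gen 4 (rule 89): 011011100000101
Gen 5 (rule 195): 101001101111000
Gen 6 (rule 89): 000101101001111
Gen 7 (rule 195): 111000100010111
Gen 8 (rule 89): 101110011000101
Gen 9 (rule 195): 000110101011000
Gen 10 (rule 89): 110110000011111
Gen 11 (rule 195): 010010111101111
Gen 12 (rule 89): 001000100101001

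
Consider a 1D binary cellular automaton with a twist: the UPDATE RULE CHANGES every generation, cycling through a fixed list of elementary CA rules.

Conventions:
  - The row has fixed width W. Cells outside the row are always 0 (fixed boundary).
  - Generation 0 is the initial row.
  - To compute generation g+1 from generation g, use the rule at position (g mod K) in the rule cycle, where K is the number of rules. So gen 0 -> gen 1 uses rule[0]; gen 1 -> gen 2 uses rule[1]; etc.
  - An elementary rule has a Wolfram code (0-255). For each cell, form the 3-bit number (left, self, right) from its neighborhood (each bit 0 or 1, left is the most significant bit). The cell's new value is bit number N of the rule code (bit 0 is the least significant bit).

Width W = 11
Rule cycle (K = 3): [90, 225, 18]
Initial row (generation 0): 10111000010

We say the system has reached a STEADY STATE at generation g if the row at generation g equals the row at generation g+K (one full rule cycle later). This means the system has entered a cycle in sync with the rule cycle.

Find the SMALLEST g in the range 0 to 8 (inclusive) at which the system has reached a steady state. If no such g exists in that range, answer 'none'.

Gen 0: 10111000010
Gen 1 (rule 90): 00101100101
Gen 2 (rule 225): 10010100010
Gen 3 (rule 18): 01100010101
Gen 4 (rule 90): 11110100000
Gen 5 (rule 225): 01111001111
Gen 6 (rule 18): 10000110000
Gen 7 (rule 90): 01001111000
Gen 8 (rule 225): 00000111011
Gen 9 (rule 18): 00001000000
Gen 10 (rule 90): 00010100000
Gen 11 (rule 225): 11001001111

Answer: none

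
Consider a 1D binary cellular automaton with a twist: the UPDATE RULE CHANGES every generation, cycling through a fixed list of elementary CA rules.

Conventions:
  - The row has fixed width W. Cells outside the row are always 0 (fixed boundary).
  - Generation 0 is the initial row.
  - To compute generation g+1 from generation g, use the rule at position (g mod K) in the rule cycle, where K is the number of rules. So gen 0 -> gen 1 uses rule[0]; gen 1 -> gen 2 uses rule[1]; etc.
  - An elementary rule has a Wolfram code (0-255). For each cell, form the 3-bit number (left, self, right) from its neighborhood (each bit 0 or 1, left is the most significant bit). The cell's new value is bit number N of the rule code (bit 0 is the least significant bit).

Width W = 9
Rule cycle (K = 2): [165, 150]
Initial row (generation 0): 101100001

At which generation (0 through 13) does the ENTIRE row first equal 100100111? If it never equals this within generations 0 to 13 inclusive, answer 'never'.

Gen 0: 101100001
Gen 1 (rule 165): 110001101
Gen 2 (rule 150): 001010001
Gen 3 (rule 165): 101110101
Gen 4 (rule 150): 100100101
Gen 5 (rule 165): 100100111
Gen 6 (rule 150): 111111010
Gen 7 (rule 165): 011110110
Gen 8 (rule 150): 101100001
Gen 9 (rule 165): 110001101
Gen 10 (rule 150): 001010001
Gen 11 (rule 165): 101110101
Gen 12 (rule 150): 100100101
Gen 13 (rule 165): 100100111

Answer: 5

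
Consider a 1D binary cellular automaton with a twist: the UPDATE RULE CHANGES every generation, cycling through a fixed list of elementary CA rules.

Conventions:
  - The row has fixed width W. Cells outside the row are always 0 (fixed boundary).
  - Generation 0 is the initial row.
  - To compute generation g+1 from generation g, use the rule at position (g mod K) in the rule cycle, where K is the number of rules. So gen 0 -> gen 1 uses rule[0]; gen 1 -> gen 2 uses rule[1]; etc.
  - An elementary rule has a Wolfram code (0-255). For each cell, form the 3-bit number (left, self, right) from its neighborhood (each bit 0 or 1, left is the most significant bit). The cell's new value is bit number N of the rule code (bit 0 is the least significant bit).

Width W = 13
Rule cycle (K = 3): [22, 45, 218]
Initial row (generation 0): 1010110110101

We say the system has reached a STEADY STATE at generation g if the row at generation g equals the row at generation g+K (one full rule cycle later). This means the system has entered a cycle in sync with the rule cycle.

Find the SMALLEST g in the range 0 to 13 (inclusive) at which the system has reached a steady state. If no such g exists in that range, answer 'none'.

Answer: 4

Derivation:
Gen 0: 1010110110101
Gen 1 (rule 22): 1010000000101
Gen 2 (rule 45): 1110111110111
Gen 3 (rule 218): 1110111110111
Gen 4 (rule 22): 0000000000000
Gen 5 (rule 45): 1111111111111
Gen 6 (rule 218): 1111111111111
Gen 7 (rule 22): 0000000000000
Gen 8 (rule 45): 1111111111111
Gen 9 (rule 218): 1111111111111
Gen 10 (rule 22): 0000000000000
Gen 11 (rule 45): 1111111111111
Gen 12 (rule 218): 1111111111111
Gen 13 (rule 22): 0000000000000
Gen 14 (rule 45): 1111111111111
Gen 15 (rule 218): 1111111111111
Gen 16 (rule 22): 0000000000000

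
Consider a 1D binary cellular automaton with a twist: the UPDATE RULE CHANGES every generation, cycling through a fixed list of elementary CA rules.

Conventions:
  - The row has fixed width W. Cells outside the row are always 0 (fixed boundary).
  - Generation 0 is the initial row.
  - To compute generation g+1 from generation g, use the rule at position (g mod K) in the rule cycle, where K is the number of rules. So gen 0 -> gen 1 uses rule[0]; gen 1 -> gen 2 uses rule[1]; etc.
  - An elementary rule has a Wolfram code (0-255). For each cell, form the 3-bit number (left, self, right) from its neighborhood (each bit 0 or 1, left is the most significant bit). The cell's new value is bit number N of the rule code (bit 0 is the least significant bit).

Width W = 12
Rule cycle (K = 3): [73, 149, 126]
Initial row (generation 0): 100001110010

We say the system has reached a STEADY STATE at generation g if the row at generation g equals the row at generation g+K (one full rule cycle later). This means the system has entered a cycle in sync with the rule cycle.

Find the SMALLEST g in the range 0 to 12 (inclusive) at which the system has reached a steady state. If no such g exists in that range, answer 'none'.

Answer: none

Derivation:
Gen 0: 100001110010
Gen 1 (rule 73): 001101010000
Gen 2 (rule 149): 100001011111
Gen 3 (rule 126): 110011110001
Gen 4 (rule 73): 110010010100
Gen 5 (rule 149): 001011010111
Gen 6 (rule 126): 011111111101
Gen 7 (rule 73): 010000000100
Gen 8 (rule 149): 011111110111
Gen 9 (rule 126): 110000011101
Gen 10 (rule 73): 110111010100
Gen 11 (rule 149): 000010010111
Gen 12 (rule 126): 000111111101
Gen 13 (rule 73): 110100000100
Gen 14 (rule 149): 000111110111
Gen 15 (rule 126): 001100011101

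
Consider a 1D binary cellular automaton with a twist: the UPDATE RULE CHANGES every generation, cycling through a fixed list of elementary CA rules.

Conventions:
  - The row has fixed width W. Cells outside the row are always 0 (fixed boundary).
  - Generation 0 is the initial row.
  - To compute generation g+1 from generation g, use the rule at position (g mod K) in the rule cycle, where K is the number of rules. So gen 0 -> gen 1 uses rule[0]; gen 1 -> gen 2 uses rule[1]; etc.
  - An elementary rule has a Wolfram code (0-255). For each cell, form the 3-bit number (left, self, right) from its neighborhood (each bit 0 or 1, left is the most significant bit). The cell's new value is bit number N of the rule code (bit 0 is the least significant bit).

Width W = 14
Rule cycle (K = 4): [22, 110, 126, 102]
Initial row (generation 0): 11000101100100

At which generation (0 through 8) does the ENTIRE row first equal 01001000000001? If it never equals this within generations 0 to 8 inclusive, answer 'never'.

Gen 0: 11000101100100
Gen 1 (rule 22): 00101100011110
Gen 2 (rule 110): 01111100110010
Gen 3 (rule 126): 11000111111111
Gen 4 (rule 102): 01001000000001
Gen 5 (rule 22): 11111100000011
Gen 6 (rule 110): 10000100000111
Gen 7 (rule 126): 11001110001101
Gen 8 (rule 102): 01010010010111

Answer: 4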